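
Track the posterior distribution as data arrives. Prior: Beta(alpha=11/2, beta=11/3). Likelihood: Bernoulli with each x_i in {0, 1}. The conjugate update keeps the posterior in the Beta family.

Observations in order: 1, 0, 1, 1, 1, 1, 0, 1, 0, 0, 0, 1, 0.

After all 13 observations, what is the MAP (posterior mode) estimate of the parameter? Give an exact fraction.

obs 1: x=1 → posterior Beta(13/2, 11/3)
obs 2: x=0 → posterior Beta(13/2, 14/3)
obs 3: x=1 → posterior Beta(15/2, 14/3)
obs 4: x=1 → posterior Beta(17/2, 14/3)
obs 5: x=1 → posterior Beta(19/2, 14/3)
obs 6: x=1 → posterior Beta(21/2, 14/3)
obs 7: x=0 → posterior Beta(21/2, 17/3)
obs 8: x=1 → posterior Beta(23/2, 17/3)
obs 9: x=0 → posterior Beta(23/2, 20/3)
obs 10: x=0 → posterior Beta(23/2, 23/3)
obs 11: x=0 → posterior Beta(23/2, 26/3)
obs 12: x=1 → posterior Beta(25/2, 26/3)
obs 13: x=0 → posterior Beta(25/2, 29/3)

69/121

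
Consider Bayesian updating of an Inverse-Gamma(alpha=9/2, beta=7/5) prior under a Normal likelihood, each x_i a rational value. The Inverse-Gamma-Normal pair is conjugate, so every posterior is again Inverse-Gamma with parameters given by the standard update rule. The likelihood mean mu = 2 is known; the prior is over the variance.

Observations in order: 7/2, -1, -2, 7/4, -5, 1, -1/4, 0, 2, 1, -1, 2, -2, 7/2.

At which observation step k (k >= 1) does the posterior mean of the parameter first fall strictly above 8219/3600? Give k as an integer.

k = 3

obs 1: x=7/2 → posterior Inverse-Gamma(5, 101/40)
obs 2: x=-1 → posterior Inverse-Gamma(11/2, 281/40)
obs 3: x=-2 → posterior Inverse-Gamma(6, 601/40)
obs 4: x=7/4 → posterior Inverse-Gamma(13/2, 2409/160)
obs 5: x=-5 → posterior Inverse-Gamma(7, 6329/160)
obs 6: x=1 → posterior Inverse-Gamma(15/2, 6409/160)
obs 7: x=-1/4 → posterior Inverse-Gamma(8, 3407/80)
obs 8: x=0 → posterior Inverse-Gamma(17/2, 3567/80)
obs 9: x=2 → posterior Inverse-Gamma(9, 3567/80)
obs 10: x=1 → posterior Inverse-Gamma(19/2, 3607/80)
obs 11: x=-1 → posterior Inverse-Gamma(10, 3967/80)
obs 12: x=2 → posterior Inverse-Gamma(21/2, 3967/80)
obs 13: x=-2 → posterior Inverse-Gamma(11, 4607/80)
obs 14: x=7/2 → posterior Inverse-Gamma(23/2, 4697/80)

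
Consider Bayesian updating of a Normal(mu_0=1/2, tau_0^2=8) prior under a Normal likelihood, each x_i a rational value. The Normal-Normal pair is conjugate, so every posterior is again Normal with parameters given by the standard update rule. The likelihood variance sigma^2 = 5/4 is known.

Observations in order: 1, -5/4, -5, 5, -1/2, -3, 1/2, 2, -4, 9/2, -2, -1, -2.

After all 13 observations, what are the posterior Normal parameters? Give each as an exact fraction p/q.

obs 1: x=1 → posterior Normal(69/74, 40/37)
obs 2: x=-5/4 → posterior Normal(-11/138, 40/69)
obs 3: x=-5 → posterior Normal(-331/202, 40/101)
obs 4: x=5 → posterior Normal(-11/266, 40/133)
obs 5: x=-1/2 → posterior Normal(-43/330, 8/33)
obs 6: x=-3 → posterior Normal(-235/394, 40/197)
obs 7: x=1/2 → posterior Normal(-203/458, 40/229)
obs 8: x=2 → posterior Normal(-25/174, 40/261)
obs 9: x=-4 → posterior Normal(-331/586, 40/293)
obs 10: x=9/2 → posterior Normal(-43/650, 8/65)
obs 11: x=-2 → posterior Normal(-57/238, 40/357)
obs 12: x=-1 → posterior Normal(-235/778, 40/389)
obs 13: x=-2 → posterior Normal(-363/842, 40/421)

mu_0=-363/842, tau_0^2=40/421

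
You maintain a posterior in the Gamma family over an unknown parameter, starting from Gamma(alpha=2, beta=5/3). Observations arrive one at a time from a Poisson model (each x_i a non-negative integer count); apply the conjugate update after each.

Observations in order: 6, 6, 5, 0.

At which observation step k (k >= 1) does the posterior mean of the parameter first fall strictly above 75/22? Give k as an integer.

obs 1: x=6 → posterior Gamma(8, 8/3)
obs 2: x=6 → posterior Gamma(14, 11/3)
obs 3: x=5 → posterior Gamma(19, 14/3)
obs 4: x=0 → posterior Gamma(19, 17/3)

k = 2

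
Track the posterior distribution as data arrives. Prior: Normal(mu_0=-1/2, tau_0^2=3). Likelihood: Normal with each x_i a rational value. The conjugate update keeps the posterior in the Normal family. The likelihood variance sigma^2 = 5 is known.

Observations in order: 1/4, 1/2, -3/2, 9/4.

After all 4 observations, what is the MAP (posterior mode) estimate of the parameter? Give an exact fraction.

obs 1: x=1/4 → posterior Normal(-7/32, 15/8)
obs 2: x=1/2 → posterior Normal(-1/44, 15/11)
obs 3: x=-3/2 → posterior Normal(-19/56, 15/14)
obs 4: x=9/4 → posterior Normal(2/17, 15/17)

2/17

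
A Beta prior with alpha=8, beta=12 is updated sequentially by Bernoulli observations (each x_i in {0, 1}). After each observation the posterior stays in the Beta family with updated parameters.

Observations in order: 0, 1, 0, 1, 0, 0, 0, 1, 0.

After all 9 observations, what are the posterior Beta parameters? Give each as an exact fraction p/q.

alpha=11, beta=18

obs 1: x=0 → posterior Beta(8, 13)
obs 2: x=1 → posterior Beta(9, 13)
obs 3: x=0 → posterior Beta(9, 14)
obs 4: x=1 → posterior Beta(10, 14)
obs 5: x=0 → posterior Beta(10, 15)
obs 6: x=0 → posterior Beta(10, 16)
obs 7: x=0 → posterior Beta(10, 17)
obs 8: x=1 → posterior Beta(11, 17)
obs 9: x=0 → posterior Beta(11, 18)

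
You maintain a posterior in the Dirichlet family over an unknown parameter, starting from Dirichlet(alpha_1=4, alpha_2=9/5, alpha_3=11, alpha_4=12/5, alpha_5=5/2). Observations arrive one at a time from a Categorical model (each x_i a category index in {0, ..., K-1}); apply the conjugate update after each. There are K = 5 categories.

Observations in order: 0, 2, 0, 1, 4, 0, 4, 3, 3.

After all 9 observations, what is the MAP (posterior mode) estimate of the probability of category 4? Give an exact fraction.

35/257

obs 1: x=0 → posterior Dirichlet(5, 9/5, 11, 12/5, 5/2)
obs 2: x=2 → posterior Dirichlet(5, 9/5, 12, 12/5, 5/2)
obs 3: x=0 → posterior Dirichlet(6, 9/5, 12, 12/5, 5/2)
obs 4: x=1 → posterior Dirichlet(6, 14/5, 12, 12/5, 5/2)
obs 5: x=4 → posterior Dirichlet(6, 14/5, 12, 12/5, 7/2)
obs 6: x=0 → posterior Dirichlet(7, 14/5, 12, 12/5, 7/2)
obs 7: x=4 → posterior Dirichlet(7, 14/5, 12, 12/5, 9/2)
obs 8: x=3 → posterior Dirichlet(7, 14/5, 12, 17/5, 9/2)
obs 9: x=3 → posterior Dirichlet(7, 14/5, 12, 22/5, 9/2)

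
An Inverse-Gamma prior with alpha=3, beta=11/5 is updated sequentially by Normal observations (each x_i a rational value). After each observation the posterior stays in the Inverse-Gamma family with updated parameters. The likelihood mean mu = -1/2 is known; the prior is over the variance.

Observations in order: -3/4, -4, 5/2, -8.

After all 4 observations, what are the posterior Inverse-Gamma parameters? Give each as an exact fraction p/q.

obs 1: x=-3/4 → posterior Inverse-Gamma(7/2, 357/160)
obs 2: x=-4 → posterior Inverse-Gamma(4, 1337/160)
obs 3: x=5/2 → posterior Inverse-Gamma(9/2, 2057/160)
obs 4: x=-8 → posterior Inverse-Gamma(5, 6557/160)

alpha=5, beta=6557/160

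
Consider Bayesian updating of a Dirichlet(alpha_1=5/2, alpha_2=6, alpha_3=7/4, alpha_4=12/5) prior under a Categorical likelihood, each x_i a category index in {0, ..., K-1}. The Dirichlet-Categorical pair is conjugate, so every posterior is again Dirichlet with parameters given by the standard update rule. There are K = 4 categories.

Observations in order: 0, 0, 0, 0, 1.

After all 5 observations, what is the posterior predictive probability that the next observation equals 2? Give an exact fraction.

35/353

obs 1: x=0 → posterior Dirichlet(7/2, 6, 7/4, 12/5)
obs 2: x=0 → posterior Dirichlet(9/2, 6, 7/4, 12/5)
obs 3: x=0 → posterior Dirichlet(11/2, 6, 7/4, 12/5)
obs 4: x=0 → posterior Dirichlet(13/2, 6, 7/4, 12/5)
obs 5: x=1 → posterior Dirichlet(13/2, 7, 7/4, 12/5)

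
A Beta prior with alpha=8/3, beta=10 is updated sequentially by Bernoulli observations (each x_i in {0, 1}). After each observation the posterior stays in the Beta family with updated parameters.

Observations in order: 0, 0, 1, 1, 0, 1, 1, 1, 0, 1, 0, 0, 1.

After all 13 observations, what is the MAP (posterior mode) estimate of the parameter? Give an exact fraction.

obs 1: x=0 → posterior Beta(8/3, 11)
obs 2: x=0 → posterior Beta(8/3, 12)
obs 3: x=1 → posterior Beta(11/3, 12)
obs 4: x=1 → posterior Beta(14/3, 12)
obs 5: x=0 → posterior Beta(14/3, 13)
obs 6: x=1 → posterior Beta(17/3, 13)
obs 7: x=1 → posterior Beta(20/3, 13)
obs 8: x=1 → posterior Beta(23/3, 13)
obs 9: x=0 → posterior Beta(23/3, 14)
obs 10: x=1 → posterior Beta(26/3, 14)
obs 11: x=0 → posterior Beta(26/3, 15)
obs 12: x=0 → posterior Beta(26/3, 16)
obs 13: x=1 → posterior Beta(29/3, 16)

26/71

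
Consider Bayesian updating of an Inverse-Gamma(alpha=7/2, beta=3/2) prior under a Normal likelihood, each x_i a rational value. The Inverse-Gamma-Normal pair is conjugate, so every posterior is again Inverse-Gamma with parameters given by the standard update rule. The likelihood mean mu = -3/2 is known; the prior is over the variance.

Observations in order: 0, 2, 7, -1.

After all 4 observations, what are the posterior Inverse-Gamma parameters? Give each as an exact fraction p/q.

obs 1: x=0 → posterior Inverse-Gamma(4, 21/8)
obs 2: x=2 → posterior Inverse-Gamma(9/2, 35/4)
obs 3: x=7 → posterior Inverse-Gamma(5, 359/8)
obs 4: x=-1 → posterior Inverse-Gamma(11/2, 45)

alpha=11/2, beta=45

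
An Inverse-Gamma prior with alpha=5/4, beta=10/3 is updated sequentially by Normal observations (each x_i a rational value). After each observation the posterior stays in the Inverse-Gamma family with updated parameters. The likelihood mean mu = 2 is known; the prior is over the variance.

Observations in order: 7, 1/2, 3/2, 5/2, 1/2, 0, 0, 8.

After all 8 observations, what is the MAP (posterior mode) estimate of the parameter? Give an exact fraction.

obs 1: x=7 → posterior Inverse-Gamma(7/4, 95/6)
obs 2: x=1/2 → posterior Inverse-Gamma(9/4, 407/24)
obs 3: x=3/2 → posterior Inverse-Gamma(11/4, 205/12)
obs 4: x=5/2 → posterior Inverse-Gamma(13/4, 413/24)
obs 5: x=1/2 → posterior Inverse-Gamma(15/4, 55/3)
obs 6: x=0 → posterior Inverse-Gamma(17/4, 61/3)
obs 7: x=0 → posterior Inverse-Gamma(19/4, 67/3)
obs 8: x=8 → posterior Inverse-Gamma(21/4, 121/3)

484/75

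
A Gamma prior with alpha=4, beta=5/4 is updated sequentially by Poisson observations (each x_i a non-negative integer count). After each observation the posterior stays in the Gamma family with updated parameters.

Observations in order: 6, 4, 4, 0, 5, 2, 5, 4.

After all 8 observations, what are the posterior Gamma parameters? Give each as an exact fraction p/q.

alpha=34, beta=37/4

obs 1: x=6 → posterior Gamma(10, 9/4)
obs 2: x=4 → posterior Gamma(14, 13/4)
obs 3: x=4 → posterior Gamma(18, 17/4)
obs 4: x=0 → posterior Gamma(18, 21/4)
obs 5: x=5 → posterior Gamma(23, 25/4)
obs 6: x=2 → posterior Gamma(25, 29/4)
obs 7: x=5 → posterior Gamma(30, 33/4)
obs 8: x=4 → posterior Gamma(34, 37/4)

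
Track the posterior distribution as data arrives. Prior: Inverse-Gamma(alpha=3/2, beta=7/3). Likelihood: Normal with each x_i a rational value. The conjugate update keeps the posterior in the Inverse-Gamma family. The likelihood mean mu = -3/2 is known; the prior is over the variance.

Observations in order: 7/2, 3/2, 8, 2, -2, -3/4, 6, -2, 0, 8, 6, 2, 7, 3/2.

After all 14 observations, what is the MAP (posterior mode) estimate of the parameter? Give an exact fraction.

21155/912

obs 1: x=7/2 → posterior Inverse-Gamma(2, 89/6)
obs 2: x=3/2 → posterior Inverse-Gamma(5/2, 58/3)
obs 3: x=8 → posterior Inverse-Gamma(3, 1547/24)
obs 4: x=2 → posterior Inverse-Gamma(7/2, 847/12)
obs 5: x=-2 → posterior Inverse-Gamma(4, 1697/24)
obs 6: x=-3/4 → posterior Inverse-Gamma(9/2, 6815/96)
obs 7: x=6 → posterior Inverse-Gamma(5, 9515/96)
obs 8: x=-2 → posterior Inverse-Gamma(11/2, 9527/96)
obs 9: x=0 → posterior Inverse-Gamma(6, 9635/96)
obs 10: x=8 → posterior Inverse-Gamma(13/2, 13967/96)
obs 11: x=6 → posterior Inverse-Gamma(7, 16667/96)
obs 12: x=2 → posterior Inverse-Gamma(15/2, 17255/96)
obs 13: x=7 → posterior Inverse-Gamma(8, 20723/96)
obs 14: x=3/2 → posterior Inverse-Gamma(17/2, 21155/96)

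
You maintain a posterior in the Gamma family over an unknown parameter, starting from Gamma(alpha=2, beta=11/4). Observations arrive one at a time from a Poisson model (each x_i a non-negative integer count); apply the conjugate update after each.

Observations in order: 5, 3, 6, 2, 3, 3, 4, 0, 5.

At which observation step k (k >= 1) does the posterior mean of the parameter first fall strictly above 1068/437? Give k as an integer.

k = 3

obs 1: x=5 → posterior Gamma(7, 15/4)
obs 2: x=3 → posterior Gamma(10, 19/4)
obs 3: x=6 → posterior Gamma(16, 23/4)
obs 4: x=2 → posterior Gamma(18, 27/4)
obs 5: x=3 → posterior Gamma(21, 31/4)
obs 6: x=3 → posterior Gamma(24, 35/4)
obs 7: x=4 → posterior Gamma(28, 39/4)
obs 8: x=0 → posterior Gamma(28, 43/4)
obs 9: x=5 → posterior Gamma(33, 47/4)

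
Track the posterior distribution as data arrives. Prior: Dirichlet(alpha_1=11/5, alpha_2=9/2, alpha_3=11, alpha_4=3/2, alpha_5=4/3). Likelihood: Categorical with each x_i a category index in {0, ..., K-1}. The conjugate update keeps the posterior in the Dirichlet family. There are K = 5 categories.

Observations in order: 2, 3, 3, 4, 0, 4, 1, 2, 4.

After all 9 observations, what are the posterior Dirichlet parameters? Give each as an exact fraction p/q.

obs 1: x=2 → posterior Dirichlet(11/5, 9/2, 12, 3/2, 4/3)
obs 2: x=3 → posterior Dirichlet(11/5, 9/2, 12, 5/2, 4/3)
obs 3: x=3 → posterior Dirichlet(11/5, 9/2, 12, 7/2, 4/3)
obs 4: x=4 → posterior Dirichlet(11/5, 9/2, 12, 7/2, 7/3)
obs 5: x=0 → posterior Dirichlet(16/5, 9/2, 12, 7/2, 7/3)
obs 6: x=4 → posterior Dirichlet(16/5, 9/2, 12, 7/2, 10/3)
obs 7: x=1 → posterior Dirichlet(16/5, 11/2, 12, 7/2, 10/3)
obs 8: x=2 → posterior Dirichlet(16/5, 11/2, 13, 7/2, 10/3)
obs 9: x=4 → posterior Dirichlet(16/5, 11/2, 13, 7/2, 13/3)

alpha_1=16/5, alpha_2=11/2, alpha_3=13, alpha_4=7/2, alpha_5=13/3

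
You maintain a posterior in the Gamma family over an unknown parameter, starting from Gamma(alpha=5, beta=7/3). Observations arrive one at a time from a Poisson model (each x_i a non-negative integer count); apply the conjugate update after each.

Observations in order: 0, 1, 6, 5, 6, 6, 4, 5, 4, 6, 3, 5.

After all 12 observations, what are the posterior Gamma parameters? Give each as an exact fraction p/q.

alpha=56, beta=43/3

obs 1: x=0 → posterior Gamma(5, 10/3)
obs 2: x=1 → posterior Gamma(6, 13/3)
obs 3: x=6 → posterior Gamma(12, 16/3)
obs 4: x=5 → posterior Gamma(17, 19/3)
obs 5: x=6 → posterior Gamma(23, 22/3)
obs 6: x=6 → posterior Gamma(29, 25/3)
obs 7: x=4 → posterior Gamma(33, 28/3)
obs 8: x=5 → posterior Gamma(38, 31/3)
obs 9: x=4 → posterior Gamma(42, 34/3)
obs 10: x=6 → posterior Gamma(48, 37/3)
obs 11: x=3 → posterior Gamma(51, 40/3)
obs 12: x=5 → posterior Gamma(56, 43/3)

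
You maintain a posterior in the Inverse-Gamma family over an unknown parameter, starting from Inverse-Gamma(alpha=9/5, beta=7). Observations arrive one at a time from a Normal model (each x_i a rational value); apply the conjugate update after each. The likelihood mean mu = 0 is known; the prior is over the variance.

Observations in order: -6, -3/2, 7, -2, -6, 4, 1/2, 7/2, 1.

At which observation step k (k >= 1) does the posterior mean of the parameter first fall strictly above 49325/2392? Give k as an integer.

obs 1: x=-6 → posterior Inverse-Gamma(23/10, 25)
obs 2: x=-3/2 → posterior Inverse-Gamma(14/5, 209/8)
obs 3: x=7 → posterior Inverse-Gamma(33/10, 405/8)
obs 4: x=-2 → posterior Inverse-Gamma(19/5, 421/8)
obs 5: x=-6 → posterior Inverse-Gamma(43/10, 565/8)
obs 6: x=4 → posterior Inverse-Gamma(24/5, 629/8)
obs 7: x=1/2 → posterior Inverse-Gamma(53/10, 315/4)
obs 8: x=7/2 → posterior Inverse-Gamma(29/5, 679/8)
obs 9: x=1 → posterior Inverse-Gamma(63/10, 683/8)

k = 3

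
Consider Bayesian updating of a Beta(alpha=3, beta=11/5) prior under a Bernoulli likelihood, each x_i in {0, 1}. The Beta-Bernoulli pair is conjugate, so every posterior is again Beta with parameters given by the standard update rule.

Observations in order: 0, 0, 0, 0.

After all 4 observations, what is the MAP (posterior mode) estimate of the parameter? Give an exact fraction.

obs 1: x=0 → posterior Beta(3, 16/5)
obs 2: x=0 → posterior Beta(3, 21/5)
obs 3: x=0 → posterior Beta(3, 26/5)
obs 4: x=0 → posterior Beta(3, 31/5)

5/18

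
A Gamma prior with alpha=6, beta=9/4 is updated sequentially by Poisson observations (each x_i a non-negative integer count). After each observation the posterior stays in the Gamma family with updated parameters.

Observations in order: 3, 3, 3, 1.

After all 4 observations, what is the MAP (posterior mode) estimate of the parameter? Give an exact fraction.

obs 1: x=3 → posterior Gamma(9, 13/4)
obs 2: x=3 → posterior Gamma(12, 17/4)
obs 3: x=3 → posterior Gamma(15, 21/4)
obs 4: x=1 → posterior Gamma(16, 25/4)

12/5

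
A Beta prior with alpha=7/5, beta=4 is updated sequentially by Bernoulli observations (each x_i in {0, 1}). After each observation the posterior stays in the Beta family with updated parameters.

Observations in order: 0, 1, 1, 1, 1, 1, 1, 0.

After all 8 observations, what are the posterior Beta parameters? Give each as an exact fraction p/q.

obs 1: x=0 → posterior Beta(7/5, 5)
obs 2: x=1 → posterior Beta(12/5, 5)
obs 3: x=1 → posterior Beta(17/5, 5)
obs 4: x=1 → posterior Beta(22/5, 5)
obs 5: x=1 → posterior Beta(27/5, 5)
obs 6: x=1 → posterior Beta(32/5, 5)
obs 7: x=1 → posterior Beta(37/5, 5)
obs 8: x=0 → posterior Beta(37/5, 6)

alpha=37/5, beta=6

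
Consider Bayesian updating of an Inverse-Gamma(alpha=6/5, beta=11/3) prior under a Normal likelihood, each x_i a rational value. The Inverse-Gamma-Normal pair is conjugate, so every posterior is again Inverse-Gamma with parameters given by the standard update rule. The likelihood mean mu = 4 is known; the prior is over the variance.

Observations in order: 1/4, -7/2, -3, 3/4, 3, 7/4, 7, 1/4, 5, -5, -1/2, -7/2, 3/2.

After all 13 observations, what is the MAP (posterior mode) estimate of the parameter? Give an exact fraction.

obs 1: x=1/4 → posterior Inverse-Gamma(17/10, 1027/96)
obs 2: x=-7/2 → posterior Inverse-Gamma(11/5, 3727/96)
obs 3: x=-3 → posterior Inverse-Gamma(27/10, 6079/96)
obs 4: x=3/4 → posterior Inverse-Gamma(16/5, 3293/48)
obs 5: x=3 → posterior Inverse-Gamma(37/10, 3317/48)
obs 6: x=7/4 → posterior Inverse-Gamma(21/5, 6877/96)
obs 7: x=7 → posterior Inverse-Gamma(47/10, 7309/96)
obs 8: x=1/4 → posterior Inverse-Gamma(26/5, 499/6)
obs 9: x=5 → posterior Inverse-Gamma(57/10, 251/3)
obs 10: x=-5 → posterior Inverse-Gamma(31/5, 745/6)
obs 11: x=-1/2 → posterior Inverse-Gamma(67/10, 3223/24)
obs 12: x=-7/2 → posterior Inverse-Gamma(36/5, 1949/12)
obs 13: x=3/2 → posterior Inverse-Gamma(77/10, 3973/24)

685/36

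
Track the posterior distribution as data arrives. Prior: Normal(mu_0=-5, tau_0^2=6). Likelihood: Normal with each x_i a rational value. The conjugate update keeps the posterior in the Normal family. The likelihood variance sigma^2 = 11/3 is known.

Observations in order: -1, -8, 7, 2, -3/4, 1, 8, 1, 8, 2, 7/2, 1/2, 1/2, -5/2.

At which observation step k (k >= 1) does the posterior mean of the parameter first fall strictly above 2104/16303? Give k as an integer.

obs 1: x=-1 → posterior Normal(-73/29, 66/29)
obs 2: x=-8 → posterior Normal(-217/47, 66/47)
obs 3: x=7 → posterior Normal(-7/5, 66/65)
obs 4: x=2 → posterior Normal(-55/83, 66/83)
obs 5: x=-3/4 → posterior Normal(-137/202, 66/101)
obs 6: x=1 → posterior Normal(-101/238, 66/119)
obs 7: x=8 → posterior Normal(187/274, 66/137)
obs 8: x=1 → posterior Normal(223/310, 66/155)
obs 9: x=8 → posterior Normal(511/346, 66/173)
obs 10: x=2 → posterior Normal(583/382, 66/191)
obs 11: x=7/2 → posterior Normal(709/418, 6/19)
obs 12: x=1/2 → posterior Normal(727/454, 66/227)
obs 13: x=1/2 → posterior Normal(149/98, 66/245)
obs 14: x=-5/2 → posterior Normal(655/526, 66/263)

k = 7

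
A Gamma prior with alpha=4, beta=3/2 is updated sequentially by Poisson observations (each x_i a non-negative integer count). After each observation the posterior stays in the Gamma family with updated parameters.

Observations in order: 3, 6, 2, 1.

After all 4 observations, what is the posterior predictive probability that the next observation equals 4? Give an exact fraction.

obs 1: x=3 → posterior Gamma(7, 5/2)
obs 2: x=6 → posterior Gamma(13, 7/2)
obs 3: x=2 → posterior Gamma(15, 9/2)
obs 4: x=1 → posterior Gamma(16, 11/2)

2849618447219291136576/19004963774880799438801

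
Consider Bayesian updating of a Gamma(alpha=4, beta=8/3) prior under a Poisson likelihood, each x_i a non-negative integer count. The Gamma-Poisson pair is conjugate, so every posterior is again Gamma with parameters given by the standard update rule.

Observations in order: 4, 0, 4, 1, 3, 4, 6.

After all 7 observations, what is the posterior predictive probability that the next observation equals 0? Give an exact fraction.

105280501585190501232597819292755591721/1361129467683753853853498429727072845824

obs 1: x=4 → posterior Gamma(8, 11/3)
obs 2: x=0 → posterior Gamma(8, 14/3)
obs 3: x=4 → posterior Gamma(12, 17/3)
obs 4: x=1 → posterior Gamma(13, 20/3)
obs 5: x=3 → posterior Gamma(16, 23/3)
obs 6: x=4 → posterior Gamma(20, 26/3)
obs 7: x=6 → posterior Gamma(26, 29/3)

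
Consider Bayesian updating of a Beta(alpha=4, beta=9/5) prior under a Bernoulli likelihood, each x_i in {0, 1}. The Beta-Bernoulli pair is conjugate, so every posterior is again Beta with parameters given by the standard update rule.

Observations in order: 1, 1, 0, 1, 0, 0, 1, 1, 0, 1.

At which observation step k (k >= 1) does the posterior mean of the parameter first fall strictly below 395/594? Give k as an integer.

k = 5

obs 1: x=1 → posterior Beta(5, 9/5)
obs 2: x=1 → posterior Beta(6, 9/5)
obs 3: x=0 → posterior Beta(6, 14/5)
obs 4: x=1 → posterior Beta(7, 14/5)
obs 5: x=0 → posterior Beta(7, 19/5)
obs 6: x=0 → posterior Beta(7, 24/5)
obs 7: x=1 → posterior Beta(8, 24/5)
obs 8: x=1 → posterior Beta(9, 24/5)
obs 9: x=0 → posterior Beta(9, 29/5)
obs 10: x=1 → posterior Beta(10, 29/5)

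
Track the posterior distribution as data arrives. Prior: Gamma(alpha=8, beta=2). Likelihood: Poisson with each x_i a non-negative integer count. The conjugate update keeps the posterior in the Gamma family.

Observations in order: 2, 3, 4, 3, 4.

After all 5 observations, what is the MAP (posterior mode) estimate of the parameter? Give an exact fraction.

obs 1: x=2 → posterior Gamma(10, 3)
obs 2: x=3 → posterior Gamma(13, 4)
obs 3: x=4 → posterior Gamma(17, 5)
obs 4: x=3 → posterior Gamma(20, 6)
obs 5: x=4 → posterior Gamma(24, 7)

23/7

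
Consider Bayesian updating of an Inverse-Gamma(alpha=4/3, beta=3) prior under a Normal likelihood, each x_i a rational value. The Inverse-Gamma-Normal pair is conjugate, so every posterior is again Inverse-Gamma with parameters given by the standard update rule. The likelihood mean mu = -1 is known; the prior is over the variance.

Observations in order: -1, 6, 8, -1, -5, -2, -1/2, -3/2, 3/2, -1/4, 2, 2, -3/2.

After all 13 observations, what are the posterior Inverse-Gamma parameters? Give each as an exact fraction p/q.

obs 1: x=-1 → posterior Inverse-Gamma(11/6, 3)
obs 2: x=6 → posterior Inverse-Gamma(7/3, 55/2)
obs 3: x=8 → posterior Inverse-Gamma(17/6, 68)
obs 4: x=-1 → posterior Inverse-Gamma(10/3, 68)
obs 5: x=-5 → posterior Inverse-Gamma(23/6, 76)
obs 6: x=-2 → posterior Inverse-Gamma(13/3, 153/2)
obs 7: x=-1/2 → posterior Inverse-Gamma(29/6, 613/8)
obs 8: x=-3/2 → posterior Inverse-Gamma(16/3, 307/4)
obs 9: x=3/2 → posterior Inverse-Gamma(35/6, 639/8)
obs 10: x=-1/4 → posterior Inverse-Gamma(19/3, 2565/32)
obs 11: x=2 → posterior Inverse-Gamma(41/6, 2709/32)
obs 12: x=2 → posterior Inverse-Gamma(22/3, 2853/32)
obs 13: x=-3/2 → posterior Inverse-Gamma(47/6, 2857/32)

alpha=47/6, beta=2857/32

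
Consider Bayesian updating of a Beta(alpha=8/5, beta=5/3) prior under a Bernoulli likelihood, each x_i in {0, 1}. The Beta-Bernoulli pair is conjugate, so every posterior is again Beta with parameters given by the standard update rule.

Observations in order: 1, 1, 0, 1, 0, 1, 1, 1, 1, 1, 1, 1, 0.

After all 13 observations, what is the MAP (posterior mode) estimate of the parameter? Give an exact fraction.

159/214

obs 1: x=1 → posterior Beta(13/5, 5/3)
obs 2: x=1 → posterior Beta(18/5, 5/3)
obs 3: x=0 → posterior Beta(18/5, 8/3)
obs 4: x=1 → posterior Beta(23/5, 8/3)
obs 5: x=0 → posterior Beta(23/5, 11/3)
obs 6: x=1 → posterior Beta(28/5, 11/3)
obs 7: x=1 → posterior Beta(33/5, 11/3)
obs 8: x=1 → posterior Beta(38/5, 11/3)
obs 9: x=1 → posterior Beta(43/5, 11/3)
obs 10: x=1 → posterior Beta(48/5, 11/3)
obs 11: x=1 → posterior Beta(53/5, 11/3)
obs 12: x=1 → posterior Beta(58/5, 11/3)
obs 13: x=0 → posterior Beta(58/5, 14/3)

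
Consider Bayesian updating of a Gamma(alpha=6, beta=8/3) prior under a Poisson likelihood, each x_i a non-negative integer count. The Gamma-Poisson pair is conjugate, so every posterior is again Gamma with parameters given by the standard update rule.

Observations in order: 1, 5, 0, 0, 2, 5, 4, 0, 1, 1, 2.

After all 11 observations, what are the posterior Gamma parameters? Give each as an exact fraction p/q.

obs 1: x=1 → posterior Gamma(7, 11/3)
obs 2: x=5 → posterior Gamma(12, 14/3)
obs 3: x=0 → posterior Gamma(12, 17/3)
obs 4: x=0 → posterior Gamma(12, 20/3)
obs 5: x=2 → posterior Gamma(14, 23/3)
obs 6: x=5 → posterior Gamma(19, 26/3)
obs 7: x=4 → posterior Gamma(23, 29/3)
obs 8: x=0 → posterior Gamma(23, 32/3)
obs 9: x=1 → posterior Gamma(24, 35/3)
obs 10: x=1 → posterior Gamma(25, 38/3)
obs 11: x=2 → posterior Gamma(27, 41/3)

alpha=27, beta=41/3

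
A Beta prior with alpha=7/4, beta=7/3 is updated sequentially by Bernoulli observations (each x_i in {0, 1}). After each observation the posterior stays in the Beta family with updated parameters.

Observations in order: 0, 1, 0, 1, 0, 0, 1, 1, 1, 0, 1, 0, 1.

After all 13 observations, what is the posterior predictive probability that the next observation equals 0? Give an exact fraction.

obs 1: x=0 → posterior Beta(7/4, 10/3)
obs 2: x=1 → posterior Beta(11/4, 10/3)
obs 3: x=0 → posterior Beta(11/4, 13/3)
obs 4: x=1 → posterior Beta(15/4, 13/3)
obs 5: x=0 → posterior Beta(15/4, 16/3)
obs 6: x=0 → posterior Beta(15/4, 19/3)
obs 7: x=1 → posterior Beta(19/4, 19/3)
obs 8: x=1 → posterior Beta(23/4, 19/3)
obs 9: x=1 → posterior Beta(27/4, 19/3)
obs 10: x=0 → posterior Beta(27/4, 22/3)
obs 11: x=1 → posterior Beta(31/4, 22/3)
obs 12: x=0 → posterior Beta(31/4, 25/3)
obs 13: x=1 → posterior Beta(35/4, 25/3)

20/41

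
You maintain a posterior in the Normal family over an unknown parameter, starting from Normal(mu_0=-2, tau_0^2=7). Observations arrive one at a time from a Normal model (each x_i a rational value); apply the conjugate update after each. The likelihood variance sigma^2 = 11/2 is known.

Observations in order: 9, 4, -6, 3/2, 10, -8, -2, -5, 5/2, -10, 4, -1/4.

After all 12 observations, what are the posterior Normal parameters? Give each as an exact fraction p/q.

obs 1: x=9 → posterior Normal(104/25, 77/25)
obs 2: x=4 → posterior Normal(160/39, 77/39)
obs 3: x=-6 → posterior Normal(76/53, 77/53)
obs 4: x=3/2 → posterior Normal(97/67, 77/67)
obs 5: x=10 → posterior Normal(79/27, 77/81)
obs 6: x=-8 → posterior Normal(25/19, 77/95)
obs 7: x=-2 → posterior Normal(97/109, 77/109)
obs 8: x=-5 → posterior Normal(9/41, 77/123)
obs 9: x=5/2 → posterior Normal(62/137, 77/137)
obs 10: x=-10 → posterior Normal(-78/151, 77/151)
obs 11: x=4 → posterior Normal(-2/15, 7/15)
obs 12: x=-1/4 → posterior Normal(-51/358, 77/179)

mu_0=-51/358, tau_0^2=77/179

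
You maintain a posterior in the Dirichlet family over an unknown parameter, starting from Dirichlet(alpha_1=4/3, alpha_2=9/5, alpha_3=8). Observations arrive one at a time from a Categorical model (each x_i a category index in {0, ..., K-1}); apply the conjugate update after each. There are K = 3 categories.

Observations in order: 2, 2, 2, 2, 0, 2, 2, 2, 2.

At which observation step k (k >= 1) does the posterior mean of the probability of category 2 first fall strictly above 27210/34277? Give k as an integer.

k = 9

obs 1: x=2 → posterior Dirichlet(4/3, 9/5, 9)
obs 2: x=2 → posterior Dirichlet(4/3, 9/5, 10)
obs 3: x=2 → posterior Dirichlet(4/3, 9/5, 11)
obs 4: x=2 → posterior Dirichlet(4/3, 9/5, 12)
obs 5: x=0 → posterior Dirichlet(7/3, 9/5, 12)
obs 6: x=2 → posterior Dirichlet(7/3, 9/5, 13)
obs 7: x=2 → posterior Dirichlet(7/3, 9/5, 14)
obs 8: x=2 → posterior Dirichlet(7/3, 9/5, 15)
obs 9: x=2 → posterior Dirichlet(7/3, 9/5, 16)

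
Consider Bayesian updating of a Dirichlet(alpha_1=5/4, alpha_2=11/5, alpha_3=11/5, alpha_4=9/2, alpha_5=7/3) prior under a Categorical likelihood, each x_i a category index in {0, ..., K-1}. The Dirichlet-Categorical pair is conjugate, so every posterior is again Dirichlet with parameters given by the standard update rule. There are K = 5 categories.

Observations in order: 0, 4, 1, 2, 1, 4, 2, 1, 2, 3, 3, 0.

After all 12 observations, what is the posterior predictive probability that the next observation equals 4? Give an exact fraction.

20/113

obs 1: x=0 → posterior Dirichlet(9/4, 11/5, 11/5, 9/2, 7/3)
obs 2: x=4 → posterior Dirichlet(9/4, 11/5, 11/5, 9/2, 10/3)
obs 3: x=1 → posterior Dirichlet(9/4, 16/5, 11/5, 9/2, 10/3)
obs 4: x=2 → posterior Dirichlet(9/4, 16/5, 16/5, 9/2, 10/3)
obs 5: x=1 → posterior Dirichlet(9/4, 21/5, 16/5, 9/2, 10/3)
obs 6: x=4 → posterior Dirichlet(9/4, 21/5, 16/5, 9/2, 13/3)
obs 7: x=2 → posterior Dirichlet(9/4, 21/5, 21/5, 9/2, 13/3)
obs 8: x=1 → posterior Dirichlet(9/4, 26/5, 21/5, 9/2, 13/3)
obs 9: x=2 → posterior Dirichlet(9/4, 26/5, 26/5, 9/2, 13/3)
obs 10: x=3 → posterior Dirichlet(9/4, 26/5, 26/5, 11/2, 13/3)
obs 11: x=3 → posterior Dirichlet(9/4, 26/5, 26/5, 13/2, 13/3)
obs 12: x=0 → posterior Dirichlet(13/4, 26/5, 26/5, 13/2, 13/3)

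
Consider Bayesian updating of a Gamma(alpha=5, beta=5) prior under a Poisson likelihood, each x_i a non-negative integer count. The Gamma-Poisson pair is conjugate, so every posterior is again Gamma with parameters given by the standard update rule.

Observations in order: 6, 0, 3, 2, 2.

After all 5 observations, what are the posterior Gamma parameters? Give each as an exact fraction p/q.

alpha=18, beta=10

obs 1: x=6 → posterior Gamma(11, 6)
obs 2: x=0 → posterior Gamma(11, 7)
obs 3: x=3 → posterior Gamma(14, 8)
obs 4: x=2 → posterior Gamma(16, 9)
obs 5: x=2 → posterior Gamma(18, 10)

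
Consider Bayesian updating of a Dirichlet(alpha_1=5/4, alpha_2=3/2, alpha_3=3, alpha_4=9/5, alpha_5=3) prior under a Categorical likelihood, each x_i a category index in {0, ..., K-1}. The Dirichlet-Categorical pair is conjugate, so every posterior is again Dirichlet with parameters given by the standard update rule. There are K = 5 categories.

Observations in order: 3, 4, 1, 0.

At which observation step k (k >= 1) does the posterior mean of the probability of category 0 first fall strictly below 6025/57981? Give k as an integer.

k = 2

obs 1: x=3 → posterior Dirichlet(5/4, 3/2, 3, 14/5, 3)
obs 2: x=4 → posterior Dirichlet(5/4, 3/2, 3, 14/5, 4)
obs 3: x=1 → posterior Dirichlet(5/4, 5/2, 3, 14/5, 4)
obs 4: x=0 → posterior Dirichlet(9/4, 5/2, 3, 14/5, 4)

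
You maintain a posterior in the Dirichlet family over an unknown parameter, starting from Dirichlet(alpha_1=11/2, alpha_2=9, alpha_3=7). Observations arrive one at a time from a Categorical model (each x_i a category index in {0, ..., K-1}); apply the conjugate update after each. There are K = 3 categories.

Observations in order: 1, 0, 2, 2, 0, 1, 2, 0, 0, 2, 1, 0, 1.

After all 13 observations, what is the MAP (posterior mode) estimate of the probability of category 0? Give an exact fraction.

19/63

obs 1: x=1 → posterior Dirichlet(11/2, 10, 7)
obs 2: x=0 → posterior Dirichlet(13/2, 10, 7)
obs 3: x=2 → posterior Dirichlet(13/2, 10, 8)
obs 4: x=2 → posterior Dirichlet(13/2, 10, 9)
obs 5: x=0 → posterior Dirichlet(15/2, 10, 9)
obs 6: x=1 → posterior Dirichlet(15/2, 11, 9)
obs 7: x=2 → posterior Dirichlet(15/2, 11, 10)
obs 8: x=0 → posterior Dirichlet(17/2, 11, 10)
obs 9: x=0 → posterior Dirichlet(19/2, 11, 10)
obs 10: x=2 → posterior Dirichlet(19/2, 11, 11)
obs 11: x=1 → posterior Dirichlet(19/2, 12, 11)
obs 12: x=0 → posterior Dirichlet(21/2, 12, 11)
obs 13: x=1 → posterior Dirichlet(21/2, 13, 11)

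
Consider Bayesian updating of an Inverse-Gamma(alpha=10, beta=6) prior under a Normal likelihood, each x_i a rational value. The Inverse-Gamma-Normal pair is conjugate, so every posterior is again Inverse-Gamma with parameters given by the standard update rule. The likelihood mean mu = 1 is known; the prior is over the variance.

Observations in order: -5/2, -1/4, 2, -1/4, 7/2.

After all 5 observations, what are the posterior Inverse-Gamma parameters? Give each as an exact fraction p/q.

alpha=25/2, beta=277/16

obs 1: x=-5/2 → posterior Inverse-Gamma(21/2, 97/8)
obs 2: x=-1/4 → posterior Inverse-Gamma(11, 413/32)
obs 3: x=2 → posterior Inverse-Gamma(23/2, 429/32)
obs 4: x=-1/4 → posterior Inverse-Gamma(12, 227/16)
obs 5: x=7/2 → posterior Inverse-Gamma(25/2, 277/16)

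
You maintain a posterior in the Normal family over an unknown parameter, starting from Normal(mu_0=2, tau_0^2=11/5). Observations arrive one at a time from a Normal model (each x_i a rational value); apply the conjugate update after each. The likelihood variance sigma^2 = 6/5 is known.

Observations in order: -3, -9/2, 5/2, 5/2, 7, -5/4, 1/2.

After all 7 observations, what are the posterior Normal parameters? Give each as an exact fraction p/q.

obs 1: x=-3 → posterior Normal(-21/17, 66/85)
obs 2: x=-9/2 → posterior Normal(-141/56, 33/70)
obs 3: x=5/2 → posterior Normal(-43/39, 22/65)
obs 4: x=5/2 → posterior Normal(-31/100, 33/125)
obs 5: x=7 → posterior Normal(123/122, 66/305)
obs 6: x=-5/4 → posterior Normal(191/288, 11/60)
obs 7: x=1/2 → posterior Normal(213/332, 66/415)

mu_0=213/332, tau_0^2=66/415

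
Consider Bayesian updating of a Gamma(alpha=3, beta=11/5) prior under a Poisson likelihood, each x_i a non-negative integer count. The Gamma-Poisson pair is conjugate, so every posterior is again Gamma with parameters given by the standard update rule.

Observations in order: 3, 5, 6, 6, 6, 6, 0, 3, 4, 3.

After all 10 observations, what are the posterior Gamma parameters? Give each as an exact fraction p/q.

alpha=45, beta=61/5

obs 1: x=3 → posterior Gamma(6, 16/5)
obs 2: x=5 → posterior Gamma(11, 21/5)
obs 3: x=6 → posterior Gamma(17, 26/5)
obs 4: x=6 → posterior Gamma(23, 31/5)
obs 5: x=6 → posterior Gamma(29, 36/5)
obs 6: x=6 → posterior Gamma(35, 41/5)
obs 7: x=0 → posterior Gamma(35, 46/5)
obs 8: x=3 → posterior Gamma(38, 51/5)
obs 9: x=4 → posterior Gamma(42, 56/5)
obs 10: x=3 → posterior Gamma(45, 61/5)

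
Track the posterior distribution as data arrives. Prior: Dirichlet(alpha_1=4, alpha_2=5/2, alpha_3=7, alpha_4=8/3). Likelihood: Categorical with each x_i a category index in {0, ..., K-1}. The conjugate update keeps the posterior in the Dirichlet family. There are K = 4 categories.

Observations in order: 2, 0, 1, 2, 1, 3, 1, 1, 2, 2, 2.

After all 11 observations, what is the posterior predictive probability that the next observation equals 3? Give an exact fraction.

22/163

obs 1: x=2 → posterior Dirichlet(4, 5/2, 8, 8/3)
obs 2: x=0 → posterior Dirichlet(5, 5/2, 8, 8/3)
obs 3: x=1 → posterior Dirichlet(5, 7/2, 8, 8/3)
obs 4: x=2 → posterior Dirichlet(5, 7/2, 9, 8/3)
obs 5: x=1 → posterior Dirichlet(5, 9/2, 9, 8/3)
obs 6: x=3 → posterior Dirichlet(5, 9/2, 9, 11/3)
obs 7: x=1 → posterior Dirichlet(5, 11/2, 9, 11/3)
obs 8: x=1 → posterior Dirichlet(5, 13/2, 9, 11/3)
obs 9: x=2 → posterior Dirichlet(5, 13/2, 10, 11/3)
obs 10: x=2 → posterior Dirichlet(5, 13/2, 11, 11/3)
obs 11: x=2 → posterior Dirichlet(5, 13/2, 12, 11/3)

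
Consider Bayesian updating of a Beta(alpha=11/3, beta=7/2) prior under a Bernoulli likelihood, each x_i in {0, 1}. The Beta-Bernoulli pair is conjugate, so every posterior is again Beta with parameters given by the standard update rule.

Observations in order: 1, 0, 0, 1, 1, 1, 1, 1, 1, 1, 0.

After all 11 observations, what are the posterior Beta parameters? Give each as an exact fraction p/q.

obs 1: x=1 → posterior Beta(14/3, 7/2)
obs 2: x=0 → posterior Beta(14/3, 9/2)
obs 3: x=0 → posterior Beta(14/3, 11/2)
obs 4: x=1 → posterior Beta(17/3, 11/2)
obs 5: x=1 → posterior Beta(20/3, 11/2)
obs 6: x=1 → posterior Beta(23/3, 11/2)
obs 7: x=1 → posterior Beta(26/3, 11/2)
obs 8: x=1 → posterior Beta(29/3, 11/2)
obs 9: x=1 → posterior Beta(32/3, 11/2)
obs 10: x=1 → posterior Beta(35/3, 11/2)
obs 11: x=0 → posterior Beta(35/3, 13/2)

alpha=35/3, beta=13/2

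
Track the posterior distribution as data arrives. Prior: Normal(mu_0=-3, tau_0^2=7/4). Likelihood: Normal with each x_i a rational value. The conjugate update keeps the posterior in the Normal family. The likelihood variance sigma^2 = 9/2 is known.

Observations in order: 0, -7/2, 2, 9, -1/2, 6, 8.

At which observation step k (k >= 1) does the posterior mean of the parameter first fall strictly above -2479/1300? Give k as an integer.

obs 1: x=0 → posterior Normal(-54/25, 63/50)
obs 2: x=-7/2 → posterior Normal(-157/64, 63/64)
obs 3: x=2 → posterior Normal(-43/26, 21/26)
obs 4: x=9 → posterior Normal(-3/92, 63/92)
obs 5: x=-1/2 → posterior Normal(-5/53, 63/106)
obs 6: x=6 → posterior Normal(37/60, 21/40)
obs 7: x=8 → posterior Normal(93/67, 63/134)

k = 3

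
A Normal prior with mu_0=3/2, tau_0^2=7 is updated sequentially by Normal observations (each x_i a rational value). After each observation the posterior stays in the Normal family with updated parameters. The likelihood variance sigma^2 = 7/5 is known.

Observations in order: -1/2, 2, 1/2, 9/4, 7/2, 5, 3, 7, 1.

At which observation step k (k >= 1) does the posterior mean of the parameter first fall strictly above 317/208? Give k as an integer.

k = 5

obs 1: x=-1/2 → posterior Normal(-1/6, 7/6)
obs 2: x=2 → posterior Normal(9/11, 7/11)
obs 3: x=1/2 → posterior Normal(23/32, 7/16)
obs 4: x=9/4 → posterior Normal(13/12, 1/3)
obs 5: x=7/2 → posterior Normal(161/104, 7/26)
obs 6: x=5 → posterior Normal(261/124, 7/31)
obs 7: x=3 → posterior Normal(107/48, 7/36)
obs 8: x=7 → posterior Normal(461/164, 7/41)
obs 9: x=1 → posterior Normal(481/184, 7/46)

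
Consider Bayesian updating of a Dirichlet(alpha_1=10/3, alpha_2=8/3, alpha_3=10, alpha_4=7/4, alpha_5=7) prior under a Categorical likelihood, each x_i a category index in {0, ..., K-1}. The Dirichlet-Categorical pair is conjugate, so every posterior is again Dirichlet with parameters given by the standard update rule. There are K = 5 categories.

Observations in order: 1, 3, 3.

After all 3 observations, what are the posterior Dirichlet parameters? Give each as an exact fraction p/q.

alpha_1=10/3, alpha_2=11/3, alpha_3=10, alpha_4=15/4, alpha_5=7

obs 1: x=1 → posterior Dirichlet(10/3, 11/3, 10, 7/4, 7)
obs 2: x=3 → posterior Dirichlet(10/3, 11/3, 10, 11/4, 7)
obs 3: x=3 → posterior Dirichlet(10/3, 11/3, 10, 15/4, 7)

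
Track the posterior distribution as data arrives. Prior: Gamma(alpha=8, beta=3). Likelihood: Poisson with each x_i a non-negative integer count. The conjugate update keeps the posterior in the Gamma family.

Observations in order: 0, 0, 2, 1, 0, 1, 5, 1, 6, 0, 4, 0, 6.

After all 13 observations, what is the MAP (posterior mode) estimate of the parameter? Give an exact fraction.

33/16

obs 1: x=0 → posterior Gamma(8, 4)
obs 2: x=0 → posterior Gamma(8, 5)
obs 3: x=2 → posterior Gamma(10, 6)
obs 4: x=1 → posterior Gamma(11, 7)
obs 5: x=0 → posterior Gamma(11, 8)
obs 6: x=1 → posterior Gamma(12, 9)
obs 7: x=5 → posterior Gamma(17, 10)
obs 8: x=1 → posterior Gamma(18, 11)
obs 9: x=6 → posterior Gamma(24, 12)
obs 10: x=0 → posterior Gamma(24, 13)
obs 11: x=4 → posterior Gamma(28, 14)
obs 12: x=0 → posterior Gamma(28, 15)
obs 13: x=6 → posterior Gamma(34, 16)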